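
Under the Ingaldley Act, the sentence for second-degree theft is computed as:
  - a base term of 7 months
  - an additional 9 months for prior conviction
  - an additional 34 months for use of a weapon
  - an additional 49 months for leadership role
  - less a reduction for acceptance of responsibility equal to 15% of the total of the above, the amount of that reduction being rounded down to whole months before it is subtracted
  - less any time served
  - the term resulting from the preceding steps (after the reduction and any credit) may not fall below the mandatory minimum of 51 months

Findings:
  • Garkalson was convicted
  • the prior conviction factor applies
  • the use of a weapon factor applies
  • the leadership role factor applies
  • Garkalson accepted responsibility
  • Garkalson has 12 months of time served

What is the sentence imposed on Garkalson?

Prior conviction enhancement: +9 months
Use of a weapon enhancement: +34 months
Leadership role enhancement: +49 months
Adjusted term: 7 months + 9 months + 34 months + 49 months = 99 months
Acceptance of responsibility reduction: 15% of 99 months = 14 months (rounded down)
After reduction: 99 − 14 = 85 months
Less time served: 85 months − 12 months = 73 months
Minimum 51 months: 73 months meets the minimum, no increase.

Sentence: 73 months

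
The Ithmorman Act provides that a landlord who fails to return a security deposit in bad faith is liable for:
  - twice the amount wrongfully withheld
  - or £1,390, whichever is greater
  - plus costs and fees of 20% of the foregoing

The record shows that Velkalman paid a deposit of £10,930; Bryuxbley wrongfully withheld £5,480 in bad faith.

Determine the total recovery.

Doubled: 2 × £5,480 = £10,960
Minimum £1,390: £10,960 meets the minimum, no increase.
Costs and fees: 20% of £10,960 = £2,192
Total recovery: £10,960 + £2,192 = £13,152

£13,152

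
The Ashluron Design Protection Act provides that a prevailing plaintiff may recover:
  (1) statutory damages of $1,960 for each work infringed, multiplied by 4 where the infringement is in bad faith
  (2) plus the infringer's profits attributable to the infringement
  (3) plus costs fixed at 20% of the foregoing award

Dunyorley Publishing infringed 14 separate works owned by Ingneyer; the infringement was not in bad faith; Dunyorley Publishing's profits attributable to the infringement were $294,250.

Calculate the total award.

$386,028

Statutory damages: 14 × $1,960 = $27,440
Infringement not in bad faith: no ×4 enhancement.
Combined award: $27,440 + $294,250 = $321,690
Costs: 20% of $321,690 = $64,338
Award plus costs: $321,690 + $64,338 = $386,028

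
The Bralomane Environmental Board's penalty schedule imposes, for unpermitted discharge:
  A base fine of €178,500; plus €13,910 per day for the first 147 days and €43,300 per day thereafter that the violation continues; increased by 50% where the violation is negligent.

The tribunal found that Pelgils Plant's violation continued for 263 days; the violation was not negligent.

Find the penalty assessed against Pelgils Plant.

First 147 days: 147 × €13,910 = €2,044,770
Remaining days: (263 − 147) × €43,300 = €5,022,800
Per-day component: €2,044,770 + €5,022,800 = €7,067,570
Base plus per-day: €178,500 + €7,067,570 = €7,246,070
The violation was not negligent: no 50% increase.

€7,246,070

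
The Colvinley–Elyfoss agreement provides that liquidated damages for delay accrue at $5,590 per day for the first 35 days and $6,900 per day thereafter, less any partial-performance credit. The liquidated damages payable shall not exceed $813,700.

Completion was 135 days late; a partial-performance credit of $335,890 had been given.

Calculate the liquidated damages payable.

$549,760

First 35 days: 35 × $5,590 = $195,650
Remaining days: (135 − 35) × $6,900 = $690,000
Accrued per-day damages: $195,650 + $690,000 = $885,650
Less partial-performance credit: $885,650 − $335,890 = $549,760
Cap at $813,700: $549,760 is within the cap, no reduction.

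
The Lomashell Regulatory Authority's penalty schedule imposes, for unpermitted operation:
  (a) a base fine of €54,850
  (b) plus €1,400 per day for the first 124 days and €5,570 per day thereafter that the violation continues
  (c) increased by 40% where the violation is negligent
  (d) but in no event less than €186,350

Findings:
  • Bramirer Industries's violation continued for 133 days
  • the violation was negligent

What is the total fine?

First 124 days: 124 × €1,400 = €173,600
Remaining days: (133 − 124) × €5,570 = €50,130
Per-day component: €173,600 + €50,130 = €223,730
Base plus per-day: €54,850 + €223,730 = €278,580
Enhancement: 40% of €278,580 = €111,432
Enhanced fine: €278,580 + €111,432 = €390,012
Minimum €186,350: €390,012 meets the minimum, no increase.

€390,012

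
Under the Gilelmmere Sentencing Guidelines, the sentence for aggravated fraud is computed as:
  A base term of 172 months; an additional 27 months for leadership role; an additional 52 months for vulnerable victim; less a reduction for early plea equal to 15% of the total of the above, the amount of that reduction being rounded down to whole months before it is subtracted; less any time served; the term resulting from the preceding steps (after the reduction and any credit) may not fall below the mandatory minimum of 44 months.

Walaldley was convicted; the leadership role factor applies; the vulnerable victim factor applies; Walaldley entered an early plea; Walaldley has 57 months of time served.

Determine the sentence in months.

157 months

Leadership role enhancement: +27 months
Vulnerable victim enhancement: +52 months
Adjusted term: 172 months + 27 months + 52 months = 251 months
Early plea reduction: 15% of 251 months = 37 months (rounded down)
After reduction: 251 − 37 = 214 months
Less time served: 214 months − 57 months = 157 months
Minimum 44 months: 157 months meets the minimum, no increase.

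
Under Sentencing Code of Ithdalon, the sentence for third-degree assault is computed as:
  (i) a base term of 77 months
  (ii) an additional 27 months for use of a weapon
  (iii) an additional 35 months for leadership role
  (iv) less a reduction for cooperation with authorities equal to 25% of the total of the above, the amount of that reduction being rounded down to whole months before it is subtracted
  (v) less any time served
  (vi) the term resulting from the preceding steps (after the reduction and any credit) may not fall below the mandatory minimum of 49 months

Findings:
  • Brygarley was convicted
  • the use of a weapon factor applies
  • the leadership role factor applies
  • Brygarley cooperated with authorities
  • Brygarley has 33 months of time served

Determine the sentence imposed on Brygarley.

Use of a weapon enhancement: +27 months
Leadership role enhancement: +35 months
Adjusted term: 77 months + 27 months + 35 months = 139 months
Cooperation with authorities reduction: 25% of 139 months = 34 months (rounded down)
After reduction: 139 − 34 = 105 months
Less time served: 105 months − 33 months = 72 months
Minimum 49 months: 72 months meets the minimum, no increase.

72 months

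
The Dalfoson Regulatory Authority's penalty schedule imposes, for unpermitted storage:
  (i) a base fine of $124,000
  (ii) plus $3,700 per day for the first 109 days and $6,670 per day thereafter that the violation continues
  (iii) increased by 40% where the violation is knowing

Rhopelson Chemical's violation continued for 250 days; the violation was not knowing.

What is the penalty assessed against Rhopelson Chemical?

$1,467,770

First 109 days: 109 × $3,700 = $403,300
Remaining days: (250 − 109) × $6,670 = $940,470
Per-day component: $403,300 + $940,470 = $1,343,770
Base plus per-day: $124,000 + $1,343,770 = $1,467,770
The violation was not knowing: no 40% increase.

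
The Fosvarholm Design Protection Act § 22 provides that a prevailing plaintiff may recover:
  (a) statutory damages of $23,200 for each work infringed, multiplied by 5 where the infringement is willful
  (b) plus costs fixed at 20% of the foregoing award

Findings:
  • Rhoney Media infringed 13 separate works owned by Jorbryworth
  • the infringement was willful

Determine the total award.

Statutory damages: 13 × $23,200 = $301,600
Multiplied by 5: 5 × $301,600 = $1,508,000
Costs: 20% of $1,508,000 = $301,600
Award plus costs: $1,508,000 + $301,600 = $1,809,600

Award: $1,809,600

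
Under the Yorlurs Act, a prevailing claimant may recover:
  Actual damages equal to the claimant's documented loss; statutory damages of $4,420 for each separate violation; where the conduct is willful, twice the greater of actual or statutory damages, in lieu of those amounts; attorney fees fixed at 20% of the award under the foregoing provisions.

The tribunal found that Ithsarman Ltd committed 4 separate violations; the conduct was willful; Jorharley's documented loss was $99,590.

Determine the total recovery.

$239,016

Statutory damages: 4 × $4,420 = $17,680
Greater of actual damages ($99,590) or statutory damages ($17,680): $99,590
Doubled: 2 × $99,590 = $199,180
Attorney fees: 20% of $199,180 = $39,836
Total recovery: $199,180 + $39,836 = $239,016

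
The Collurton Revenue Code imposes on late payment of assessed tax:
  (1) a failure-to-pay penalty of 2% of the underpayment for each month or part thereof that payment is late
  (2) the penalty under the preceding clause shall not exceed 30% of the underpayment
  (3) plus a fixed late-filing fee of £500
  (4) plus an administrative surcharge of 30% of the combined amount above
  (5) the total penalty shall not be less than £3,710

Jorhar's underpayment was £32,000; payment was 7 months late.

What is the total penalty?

Accrued rate: 2% × 7 = 14%, capped at 30% → 14%
Failure-to-pay penalty: 14% of £32,000 = £4,480
Penalty before surcharge: £4,480 + £500 = £4,980
Administrative surcharge: 30% of £4,980 = £1,494
Total penalty: £4,980 + £1,494 = £6,474
Minimum £3,710: £6,474 meets the minimum, no increase.

Penalty: £6,474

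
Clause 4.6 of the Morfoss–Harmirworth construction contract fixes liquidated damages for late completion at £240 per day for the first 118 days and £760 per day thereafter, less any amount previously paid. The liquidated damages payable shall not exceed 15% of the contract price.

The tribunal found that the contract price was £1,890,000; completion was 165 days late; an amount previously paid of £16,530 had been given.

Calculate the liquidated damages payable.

First 118 days: 118 × £240 = £28,320
Remaining days: (165 − 118) × £760 = £35,720
Accrued per-day damages: £28,320 + £35,720 = £64,040
Less amount previously paid: £64,040 − £16,530 = £47,510
Cap: 15% of £1,890,000 = £283,500
Cap at £283,500: £47,510 is within the cap, no reduction.

£47,510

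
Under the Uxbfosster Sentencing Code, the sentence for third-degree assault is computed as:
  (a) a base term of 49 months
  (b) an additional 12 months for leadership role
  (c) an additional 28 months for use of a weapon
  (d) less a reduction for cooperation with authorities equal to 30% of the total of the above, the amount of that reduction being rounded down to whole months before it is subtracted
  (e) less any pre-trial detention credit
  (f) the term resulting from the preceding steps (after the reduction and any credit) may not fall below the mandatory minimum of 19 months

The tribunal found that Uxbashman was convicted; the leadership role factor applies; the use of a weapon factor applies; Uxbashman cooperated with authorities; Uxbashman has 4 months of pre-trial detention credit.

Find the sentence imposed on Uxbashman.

59 months

Leadership role enhancement: +12 months
Use of a weapon enhancement: +28 months
Adjusted term: 49 months + 12 months + 28 months = 89 months
Cooperation with authorities reduction: 30% of 89 months = 26 months (rounded down)
After reduction: 89 − 26 = 63 months
Less pre-trial detention credit: 63 months − 4 months = 59 months
Minimum 19 months: 59 months meets the minimum, no increase.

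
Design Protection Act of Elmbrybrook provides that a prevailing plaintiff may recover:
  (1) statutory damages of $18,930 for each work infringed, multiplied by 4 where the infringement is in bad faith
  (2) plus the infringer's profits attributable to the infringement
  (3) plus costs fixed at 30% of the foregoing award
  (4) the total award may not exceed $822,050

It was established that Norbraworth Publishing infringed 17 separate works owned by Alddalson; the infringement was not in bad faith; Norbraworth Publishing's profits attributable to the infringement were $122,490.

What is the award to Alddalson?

$577,590

Statutory damages: 17 × $18,930 = $321,810
Infringement not in bad faith: no ×4 enhancement.
Combined award: $321,810 + $122,490 = $444,300
Costs: 30% of $444,300 = $133,290
Award plus costs: $444,300 + $133,290 = $577,590
Cap at $822,050: $577,590 is within the cap, no reduction.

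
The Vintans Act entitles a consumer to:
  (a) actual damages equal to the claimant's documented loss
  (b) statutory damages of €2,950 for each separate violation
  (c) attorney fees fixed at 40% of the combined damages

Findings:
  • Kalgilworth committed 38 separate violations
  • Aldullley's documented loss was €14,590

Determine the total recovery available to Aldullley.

€177,366

Statutory damages: 38 × €2,950 = €112,100
Combined damages: €14,590 + €112,100 = €126,690
Attorney fees: 40% of €126,690 = €50,676
Total recovery: €126,690 + €50,676 = €177,366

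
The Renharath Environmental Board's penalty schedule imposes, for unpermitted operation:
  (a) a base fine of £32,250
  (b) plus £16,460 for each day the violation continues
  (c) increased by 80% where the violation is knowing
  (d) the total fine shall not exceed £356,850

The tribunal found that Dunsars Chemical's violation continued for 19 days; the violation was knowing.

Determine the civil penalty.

Per-day component: 19 × £16,460 = £312,740
Base plus per-day: £32,250 + £312,740 = £344,990
Enhancement: 80% of £344,990 = £275,992
Enhanced fine: £344,990 + £275,992 = £620,982
Cap at £356,850: £620,982 exceeds the cap → £356,850

Civil penalty: £356,850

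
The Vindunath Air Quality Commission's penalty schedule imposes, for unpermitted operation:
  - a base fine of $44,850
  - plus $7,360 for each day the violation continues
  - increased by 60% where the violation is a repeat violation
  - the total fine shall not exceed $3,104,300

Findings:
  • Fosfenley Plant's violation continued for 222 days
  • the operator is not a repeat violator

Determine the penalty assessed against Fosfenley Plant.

Per-day component: 222 × $7,360 = $1,633,920
Base plus per-day: $44,850 + $1,633,920 = $1,678,770
The operator is not a repeat violator: no 60% increase.
Cap at $3,104,300: $1,678,770 is within the cap, no reduction.

$1,678,770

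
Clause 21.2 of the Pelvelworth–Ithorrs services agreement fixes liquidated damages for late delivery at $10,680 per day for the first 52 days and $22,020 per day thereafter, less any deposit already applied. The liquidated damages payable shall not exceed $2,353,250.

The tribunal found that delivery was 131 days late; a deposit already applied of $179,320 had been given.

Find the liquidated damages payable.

First 52 days: 52 × $10,680 = $555,360
Remaining days: (131 − 52) × $22,020 = $1,739,580
Accrued per-day damages: $555,360 + $1,739,580 = $2,294,940
Less deposit already applied: $2,294,940 − $179,320 = $2,115,620
Cap at $2,353,250: $2,115,620 is within the cap, no reduction.

$2,115,620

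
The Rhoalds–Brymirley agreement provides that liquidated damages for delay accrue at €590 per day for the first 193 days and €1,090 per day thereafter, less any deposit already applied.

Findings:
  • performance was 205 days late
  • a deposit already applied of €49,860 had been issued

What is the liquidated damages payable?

First 193 days: 193 × €590 = €113,870
Remaining days: (205 − 193) × €1,090 = €13,080
Accrued per-day damages: €113,870 + €13,080 = €126,950
Less deposit already applied: €126,950 − €49,860 = €77,090

€77,090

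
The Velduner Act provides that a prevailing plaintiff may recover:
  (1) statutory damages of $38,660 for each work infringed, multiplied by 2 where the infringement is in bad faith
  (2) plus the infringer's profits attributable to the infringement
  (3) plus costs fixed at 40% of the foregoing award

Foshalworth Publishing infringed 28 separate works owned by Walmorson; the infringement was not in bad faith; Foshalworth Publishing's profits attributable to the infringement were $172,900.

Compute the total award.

$1,757,532

Statutory damages: 28 × $38,660 = $1,082,480
Infringement not in bad faith: no ×2 enhancement.
Combined award: $1,082,480 + $172,900 = $1,255,380
Costs: 40% of $1,255,380 = $502,152
Award plus costs: $1,255,380 + $502,152 = $1,757,532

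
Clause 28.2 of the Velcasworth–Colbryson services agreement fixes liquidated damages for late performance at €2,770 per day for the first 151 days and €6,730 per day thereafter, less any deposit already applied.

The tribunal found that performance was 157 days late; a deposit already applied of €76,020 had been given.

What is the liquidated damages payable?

€382,630

First 151 days: 151 × €2,770 = €418,270
Remaining days: (157 − 151) × €6,730 = €40,380
Accrued per-day damages: €418,270 + €40,380 = €458,650
Less deposit already applied: €458,650 − €76,020 = €382,630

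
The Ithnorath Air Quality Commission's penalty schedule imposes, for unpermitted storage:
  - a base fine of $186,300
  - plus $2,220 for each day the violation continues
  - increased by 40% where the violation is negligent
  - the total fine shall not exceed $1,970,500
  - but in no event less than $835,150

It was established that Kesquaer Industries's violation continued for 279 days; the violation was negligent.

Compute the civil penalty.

Per-day component: 279 × $2,220 = $619,380
Base plus per-day: $186,300 + $619,380 = $805,680
Enhancement: 40% of $805,680 = $322,272
Enhanced fine: $805,680 + $322,272 = $1,127,952
Cap at $1,970,500: $1,127,952 is within the cap, no reduction.
Minimum $835,150: $1,127,952 meets the minimum, no increase.

$1,127,952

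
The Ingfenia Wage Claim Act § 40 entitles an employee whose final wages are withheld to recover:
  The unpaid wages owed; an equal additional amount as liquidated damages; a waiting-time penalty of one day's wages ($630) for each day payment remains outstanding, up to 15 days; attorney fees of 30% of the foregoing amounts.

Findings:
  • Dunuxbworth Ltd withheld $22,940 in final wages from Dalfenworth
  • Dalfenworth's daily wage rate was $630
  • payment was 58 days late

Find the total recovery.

$71,929

Liquidated damages (equal amount): $22,940
Penalty days: min(58, 15) = 15
Waiting-time penalty: 15 × $630 = $9,450
Subtotal: $22,940 + $22,940 + $9,450 = $55,330
Attorney fees: 30% of $55,330 = $16,599
Total award: $55,330 + $16,599 = $71,929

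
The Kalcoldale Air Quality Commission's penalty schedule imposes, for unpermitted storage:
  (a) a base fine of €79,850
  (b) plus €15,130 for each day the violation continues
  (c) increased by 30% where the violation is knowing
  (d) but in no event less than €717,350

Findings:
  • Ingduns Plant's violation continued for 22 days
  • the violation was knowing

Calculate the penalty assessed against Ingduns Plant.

Per-day component: 22 × €15,130 = €332,860
Base plus per-day: €79,850 + €332,860 = €412,710
Enhancement: 30% of €412,710 = €123,813
Enhanced fine: €412,710 + €123,813 = €536,523
Minimum €717,350: €536,523 is below the minimum → €717,350

Civil penalty: €717,350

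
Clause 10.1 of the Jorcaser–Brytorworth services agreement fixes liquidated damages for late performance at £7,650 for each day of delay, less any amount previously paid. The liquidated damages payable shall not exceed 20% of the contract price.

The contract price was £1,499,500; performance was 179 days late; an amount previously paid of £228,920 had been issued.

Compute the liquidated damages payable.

£299,900

Per-day damages: 179 × £7,650 = £1,369,350
Less amount previously paid: £1,369,350 − £228,920 = £1,140,430
Cap: 20% of £1,499,500 = £299,900
Cap at £299,900: £1,140,430 exceeds the cap → £299,900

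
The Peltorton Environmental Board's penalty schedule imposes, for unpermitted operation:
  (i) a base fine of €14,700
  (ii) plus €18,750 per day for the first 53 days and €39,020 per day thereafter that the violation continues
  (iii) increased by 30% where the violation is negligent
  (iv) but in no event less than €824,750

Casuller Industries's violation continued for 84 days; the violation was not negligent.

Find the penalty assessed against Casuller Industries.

First 53 days: 53 × €18,750 = €993,750
Remaining days: (84 − 53) × €39,020 = €1,209,620
Per-day component: €993,750 + €1,209,620 = €2,203,370
Base plus per-day: €14,700 + €2,203,370 = €2,218,070
The violation was not negligent: no 30% increase.
Minimum €824,750: €2,218,070 meets the minimum, no increase.

€2,218,070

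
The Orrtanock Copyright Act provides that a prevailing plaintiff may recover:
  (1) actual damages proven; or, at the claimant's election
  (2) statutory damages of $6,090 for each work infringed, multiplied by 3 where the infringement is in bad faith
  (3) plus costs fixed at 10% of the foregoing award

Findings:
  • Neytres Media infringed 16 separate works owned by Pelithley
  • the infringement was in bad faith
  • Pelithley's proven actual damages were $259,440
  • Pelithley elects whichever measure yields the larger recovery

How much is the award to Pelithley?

$321,552

Statutory damages: 16 × $6,090 = $97,440
Trebled: 3 × $97,440 = $292,320
Greater of actual damages ($259,440) or enhanced statutory damages ($292,320): $292,320
Costs: 10% of $292,320 = $29,232
Award plus costs: $292,320 + $29,232 = $321,552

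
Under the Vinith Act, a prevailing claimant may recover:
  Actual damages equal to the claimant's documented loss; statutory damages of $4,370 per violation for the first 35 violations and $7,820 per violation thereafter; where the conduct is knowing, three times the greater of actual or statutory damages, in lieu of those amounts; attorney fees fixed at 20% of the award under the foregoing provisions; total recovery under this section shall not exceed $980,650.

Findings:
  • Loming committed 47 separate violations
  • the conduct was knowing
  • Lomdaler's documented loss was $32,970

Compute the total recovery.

First 35 violations: 35 × $4,370 = $152,950
Remaining violations: (47 − 35) × $7,820 = $93,840
Statutory damages: $152,950 + $93,840 = $246,790
Greater of actual damages ($32,970) or statutory damages ($246,790): $246,790
Trebled: 3 × $246,790 = $740,370
Attorney fees: 20% of $740,370 = $148,074
Total before cap: $740,370 + $148,074 = $888,444
Cap at $980,650: $888,444 is within the cap, no reduction.

$888,444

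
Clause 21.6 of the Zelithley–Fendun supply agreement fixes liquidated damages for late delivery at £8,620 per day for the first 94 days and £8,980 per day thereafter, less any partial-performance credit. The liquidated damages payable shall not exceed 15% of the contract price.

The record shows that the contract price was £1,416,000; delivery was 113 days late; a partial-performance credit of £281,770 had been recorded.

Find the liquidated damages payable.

First 94 days: 94 × £8,620 = £810,280
Remaining days: (113 − 94) × £8,980 = £170,620
Accrued per-day damages: £810,280 + £170,620 = £980,900
Less partial-performance credit: £980,900 − £281,770 = £699,130
Cap: 15% of £1,416,000 = £212,400
Cap at £212,400: £699,130 exceeds the cap → £212,400

£212,400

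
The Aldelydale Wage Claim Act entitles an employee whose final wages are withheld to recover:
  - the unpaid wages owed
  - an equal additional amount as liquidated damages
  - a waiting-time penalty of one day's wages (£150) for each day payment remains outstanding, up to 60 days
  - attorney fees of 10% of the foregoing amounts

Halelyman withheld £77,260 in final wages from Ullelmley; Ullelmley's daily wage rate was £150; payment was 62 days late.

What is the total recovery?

Liquidated damages (equal amount): £77,260
Penalty days: min(62, 60) = 60
Waiting-time penalty: 60 × £150 = £9,000
Subtotal: £77,260 + £77,260 + £9,000 = £163,520
Attorney fees: 10% of £163,520 = £16,352
Total award: £163,520 + £16,352 = £179,872

£179,872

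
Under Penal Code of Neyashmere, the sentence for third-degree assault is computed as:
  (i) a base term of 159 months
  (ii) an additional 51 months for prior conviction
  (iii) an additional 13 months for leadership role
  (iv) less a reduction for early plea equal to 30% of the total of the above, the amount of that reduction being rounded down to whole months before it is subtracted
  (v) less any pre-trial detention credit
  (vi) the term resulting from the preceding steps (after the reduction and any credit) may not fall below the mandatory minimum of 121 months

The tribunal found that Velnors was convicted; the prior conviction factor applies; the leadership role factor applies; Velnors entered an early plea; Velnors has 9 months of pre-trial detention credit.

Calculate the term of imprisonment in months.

148 months

Prior conviction enhancement: +51 months
Leadership role enhancement: +13 months
Adjusted term: 159 months + 51 months + 13 months = 223 months
Early plea reduction: 30% of 223 months = 66 months (rounded down)
After reduction: 223 − 66 = 157 months
Less pre-trial detention credit: 157 months − 9 months = 148 months
Minimum 121 months: 148 months meets the minimum, no increase.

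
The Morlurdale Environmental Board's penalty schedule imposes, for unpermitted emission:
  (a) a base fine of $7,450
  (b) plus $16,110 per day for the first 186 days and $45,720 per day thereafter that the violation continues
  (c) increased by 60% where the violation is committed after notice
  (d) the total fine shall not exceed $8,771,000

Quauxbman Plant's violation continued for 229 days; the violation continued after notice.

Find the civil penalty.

First 186 days: 186 × $16,110 = $2,996,460
Remaining days: (229 − 186) × $45,720 = $1,965,960
Per-day component: $2,996,460 + $1,965,960 = $4,962,420
Base plus per-day: $7,450 + $4,962,420 = $4,969,870
Enhancement: 60% of $4,969,870 = $2,981,922
Enhanced fine: $4,969,870 + $2,981,922 = $7,951,792
Cap at $8,771,000: $7,951,792 is within the cap, no reduction.

$7,951,792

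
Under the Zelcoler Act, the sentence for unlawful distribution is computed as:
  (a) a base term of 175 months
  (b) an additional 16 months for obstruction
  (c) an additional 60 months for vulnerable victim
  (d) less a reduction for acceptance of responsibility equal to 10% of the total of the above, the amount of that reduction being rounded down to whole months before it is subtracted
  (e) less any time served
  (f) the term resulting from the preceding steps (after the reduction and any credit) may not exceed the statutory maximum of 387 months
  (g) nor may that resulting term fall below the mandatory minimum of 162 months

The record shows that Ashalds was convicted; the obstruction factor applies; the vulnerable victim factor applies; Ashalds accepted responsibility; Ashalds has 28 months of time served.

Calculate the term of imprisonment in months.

Obstruction enhancement: +16 months
Vulnerable victim enhancement: +60 months
Adjusted term: 175 months + 16 months + 60 months = 251 months
Acceptance of responsibility reduction: 10% of 251 months = 25 months (rounded down)
After reduction: 251 − 25 = 226 months
Less time served: 226 months − 28 months = 198 months
Cap at 387 months: 198 months is within the cap, no reduction.
Minimum 162 months: 198 months meets the minimum, no increase.

198 months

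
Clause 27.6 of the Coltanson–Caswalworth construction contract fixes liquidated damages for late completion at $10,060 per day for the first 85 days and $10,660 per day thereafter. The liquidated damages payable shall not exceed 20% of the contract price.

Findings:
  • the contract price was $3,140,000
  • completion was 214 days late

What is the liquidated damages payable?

$628,000

First 85 days: 85 × $10,060 = $855,100
Remaining days: (214 − 85) × $10,660 = $1,375,140
Accrued per-day damages: $855,100 + $1,375,140 = $2,230,240
Cap: 20% of $3,140,000 = $628,000
Cap at $628,000: $2,230,240 exceeds the cap → $628,000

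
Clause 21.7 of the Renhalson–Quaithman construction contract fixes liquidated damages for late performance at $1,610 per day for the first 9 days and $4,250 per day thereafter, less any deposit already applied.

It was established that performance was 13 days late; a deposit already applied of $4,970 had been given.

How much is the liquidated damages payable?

$26,520

First 9 days: 9 × $1,610 = $14,490
Remaining days: (13 − 9) × $4,250 = $17,000
Accrued per-day damages: $14,490 + $17,000 = $31,490
Less deposit already applied: $31,490 − $4,970 = $26,520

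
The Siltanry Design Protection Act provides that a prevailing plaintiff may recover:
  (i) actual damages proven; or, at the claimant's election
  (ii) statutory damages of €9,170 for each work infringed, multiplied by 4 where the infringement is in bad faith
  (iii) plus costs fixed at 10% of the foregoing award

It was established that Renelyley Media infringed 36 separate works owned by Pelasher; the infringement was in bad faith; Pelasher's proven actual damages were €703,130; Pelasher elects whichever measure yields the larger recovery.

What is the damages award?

€1,452,528

Statutory damages: 36 × €9,170 = €330,120
Multiplied by 4: 4 × €330,120 = €1,320,480
Greater of actual damages (€703,130) or enhanced statutory damages (€1,320,480): €1,320,480
Costs: 10% of €1,320,480 = €132,048
Award plus costs: €1,320,480 + €132,048 = €1,452,528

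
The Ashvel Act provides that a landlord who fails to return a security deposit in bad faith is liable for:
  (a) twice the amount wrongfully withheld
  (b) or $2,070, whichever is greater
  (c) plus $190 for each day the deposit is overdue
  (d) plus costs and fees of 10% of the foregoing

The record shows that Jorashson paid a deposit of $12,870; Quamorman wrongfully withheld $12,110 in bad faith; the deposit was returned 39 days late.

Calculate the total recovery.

Doubled: 2 × $12,110 = $24,220
Minimum $2,070: $24,220 meets the minimum, no increase.
Late-return penalty: 39 × $190 = $7,410
Damages plus late penalty: $24,220 + $7,410 = $31,630
Costs and fees: 10% of $31,630 = $3,163
Total recovery: $31,630 + $3,163 = $34,793

$34,793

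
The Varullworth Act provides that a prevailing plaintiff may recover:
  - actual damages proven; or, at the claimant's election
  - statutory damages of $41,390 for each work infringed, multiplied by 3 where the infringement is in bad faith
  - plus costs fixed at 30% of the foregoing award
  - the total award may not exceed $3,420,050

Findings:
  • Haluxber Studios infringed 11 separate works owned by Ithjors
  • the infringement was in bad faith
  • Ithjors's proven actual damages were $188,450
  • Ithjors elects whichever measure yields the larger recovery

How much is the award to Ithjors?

Statutory damages: 11 × $41,390 = $455,290
Trebled: 3 × $455,290 = $1,365,870
Greater of actual damages ($188,450) or enhanced statutory damages ($1,365,870): $1,365,870
Costs: 30% of $1,365,870 = $409,761
Award plus costs: $1,365,870 + $409,761 = $1,775,631
Cap at $3,420,050: $1,775,631 is within the cap, no reduction.

Award: $1,775,631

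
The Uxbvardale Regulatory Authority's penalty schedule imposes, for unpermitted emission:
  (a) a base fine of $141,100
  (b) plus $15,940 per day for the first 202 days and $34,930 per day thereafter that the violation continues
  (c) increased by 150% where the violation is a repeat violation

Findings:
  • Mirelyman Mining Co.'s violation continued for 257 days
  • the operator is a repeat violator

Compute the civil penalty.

$13,205,325

First 202 days: 202 × $15,940 = $3,219,880
Remaining days: (257 − 202) × $34,930 = $1,921,150
Per-day component: $3,219,880 + $1,921,150 = $5,141,030
Base plus per-day: $141,100 + $5,141,030 = $5,282,130
Enhancement: 150% of $5,282,130 = $7,923,195
Enhanced fine: $5,282,130 + $7,923,195 = $13,205,325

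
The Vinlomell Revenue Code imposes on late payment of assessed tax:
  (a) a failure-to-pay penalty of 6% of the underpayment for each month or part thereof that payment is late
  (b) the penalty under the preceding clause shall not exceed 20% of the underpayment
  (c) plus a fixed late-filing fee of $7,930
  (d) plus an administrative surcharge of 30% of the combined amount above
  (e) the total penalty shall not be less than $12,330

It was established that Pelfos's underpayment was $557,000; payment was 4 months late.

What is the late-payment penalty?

Accrued rate: 6% × 4 = 24%, capped at 20% → 20%
Failure-to-pay penalty: 20% of $557,000 = $111,400
Penalty before surcharge: $111,400 + $7,930 = $119,330
Administrative surcharge: 30% of $119,330 = $35,799
Total penalty: $119,330 + $35,799 = $155,129
Minimum $12,330: $155,129 meets the minimum, no increase.

$155,129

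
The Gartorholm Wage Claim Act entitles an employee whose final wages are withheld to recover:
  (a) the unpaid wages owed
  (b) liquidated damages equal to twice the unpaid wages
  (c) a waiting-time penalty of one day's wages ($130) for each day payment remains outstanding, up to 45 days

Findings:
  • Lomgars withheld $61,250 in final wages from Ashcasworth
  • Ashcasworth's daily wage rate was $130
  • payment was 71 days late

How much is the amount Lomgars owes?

Doubled: 2 × $61,250 = $122,500
Penalty days: min(71, 45) = 45
Waiting-time penalty: 45 × $130 = $5,850
Total award: $61,250 + $122,500 + $5,850 = $189,600

$189,600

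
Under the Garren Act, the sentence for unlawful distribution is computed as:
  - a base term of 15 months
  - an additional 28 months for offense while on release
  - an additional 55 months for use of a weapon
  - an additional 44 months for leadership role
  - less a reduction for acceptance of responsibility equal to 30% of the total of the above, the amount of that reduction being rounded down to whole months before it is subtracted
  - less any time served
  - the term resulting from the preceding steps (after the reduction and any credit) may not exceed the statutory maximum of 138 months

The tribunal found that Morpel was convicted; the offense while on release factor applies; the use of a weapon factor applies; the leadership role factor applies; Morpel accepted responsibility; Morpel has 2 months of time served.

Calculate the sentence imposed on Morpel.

Offense while on release enhancement: +28 months
Use of a weapon enhancement: +55 months
Leadership role enhancement: +44 months
Adjusted term: 15 months + 28 months + 55 months + 44 months = 142 months
Acceptance of responsibility reduction: 30% of 142 months = 42 months (rounded down)
After reduction: 142 − 42 = 100 months
Less time served: 100 months − 2 months = 98 months
Cap at 138 months: 98 months is within the cap, no reduction.

98 months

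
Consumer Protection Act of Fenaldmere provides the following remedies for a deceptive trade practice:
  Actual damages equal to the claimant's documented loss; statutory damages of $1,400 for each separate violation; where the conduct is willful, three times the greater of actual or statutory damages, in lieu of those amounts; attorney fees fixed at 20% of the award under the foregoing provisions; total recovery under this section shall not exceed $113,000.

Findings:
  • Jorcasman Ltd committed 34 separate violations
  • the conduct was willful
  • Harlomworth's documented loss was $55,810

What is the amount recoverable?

Statutory damages: 34 × $1,400 = $47,600
Greater of actual damages ($55,810) or statutory damages ($47,600): $55,810
Trebled: 3 × $55,810 = $167,430
Attorney fees: 20% of $167,430 = $33,486
Total before cap: $167,430 + $33,486 = $200,916
Cap at $113,000: $200,916 exceeds the cap → $113,000

$113,000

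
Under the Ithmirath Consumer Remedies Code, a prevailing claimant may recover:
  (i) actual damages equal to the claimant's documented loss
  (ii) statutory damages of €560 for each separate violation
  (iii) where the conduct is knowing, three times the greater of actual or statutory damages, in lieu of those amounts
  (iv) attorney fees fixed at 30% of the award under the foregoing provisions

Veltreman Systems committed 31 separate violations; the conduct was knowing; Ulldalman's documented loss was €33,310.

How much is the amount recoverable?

€129,909

Statutory damages: 31 × €560 = €17,360
Greater of actual damages (€33,310) or statutory damages (€17,360): €33,310
Trebled: 3 × €33,310 = €99,930
Attorney fees: 30% of €99,930 = €29,979
Total recovery: €99,930 + €29,979 = €129,909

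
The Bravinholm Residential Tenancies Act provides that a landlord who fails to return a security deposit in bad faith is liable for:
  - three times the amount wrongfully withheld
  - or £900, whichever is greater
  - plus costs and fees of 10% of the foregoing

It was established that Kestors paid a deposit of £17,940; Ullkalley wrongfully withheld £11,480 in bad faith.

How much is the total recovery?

£37,884

Trebled: 3 × £11,480 = £34,440
Minimum £900: £34,440 meets the minimum, no increase.
Costs and fees: 10% of £34,440 = £3,444
Total recovery: £34,440 + £3,444 = £37,884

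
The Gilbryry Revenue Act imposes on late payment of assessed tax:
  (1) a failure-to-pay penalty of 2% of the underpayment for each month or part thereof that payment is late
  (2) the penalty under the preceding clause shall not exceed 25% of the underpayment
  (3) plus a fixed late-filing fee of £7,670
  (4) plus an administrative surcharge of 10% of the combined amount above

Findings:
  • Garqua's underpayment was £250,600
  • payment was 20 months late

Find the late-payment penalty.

Accrued rate: 2% × 20 = 40%, capped at 25% → 25%
Failure-to-pay penalty: 25% of £250,600 = £62,650
Penalty before surcharge: £62,650 + £7,670 = £70,320
Administrative surcharge: 10% of £70,320 = £7,032
Total penalty: £70,320 + £7,032 = £77,352

£77,352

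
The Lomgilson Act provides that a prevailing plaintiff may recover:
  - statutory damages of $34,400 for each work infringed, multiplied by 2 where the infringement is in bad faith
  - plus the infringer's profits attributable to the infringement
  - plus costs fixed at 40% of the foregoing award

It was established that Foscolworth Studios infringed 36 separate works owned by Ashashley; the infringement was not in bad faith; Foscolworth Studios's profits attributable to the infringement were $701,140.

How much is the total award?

Statutory damages: 36 × $34,400 = $1,238,400
Infringement not in bad faith: no ×2 enhancement.
Combined award: $1,238,400 + $701,140 = $1,939,540
Costs: 40% of $1,939,540 = $775,816
Award plus costs: $1,939,540 + $775,816 = $2,715,356

$2,715,356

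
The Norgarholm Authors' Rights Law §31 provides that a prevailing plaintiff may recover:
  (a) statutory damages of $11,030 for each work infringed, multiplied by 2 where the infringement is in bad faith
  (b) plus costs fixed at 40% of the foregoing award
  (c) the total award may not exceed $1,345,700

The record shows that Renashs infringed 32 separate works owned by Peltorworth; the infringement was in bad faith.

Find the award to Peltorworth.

Statutory damages: 32 × $11,030 = $352,960
Doubled: 2 × $352,960 = $705,920
Costs: 40% of $705,920 = $282,368
Award plus costs: $705,920 + $282,368 = $988,288
Cap at $1,345,700: $988,288 is within the cap, no reduction.

Award: $988,288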